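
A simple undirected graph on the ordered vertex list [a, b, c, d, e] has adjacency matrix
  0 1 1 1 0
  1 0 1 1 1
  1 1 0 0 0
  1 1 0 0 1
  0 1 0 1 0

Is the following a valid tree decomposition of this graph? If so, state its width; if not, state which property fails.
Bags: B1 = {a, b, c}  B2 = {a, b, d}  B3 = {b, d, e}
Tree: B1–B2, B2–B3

Every vertex of G appears in some bag (union = {a, b, c, d, e}); every edge is covered by a bag; and for each vertex v the set of bags containing v is connected in the bag tree. The decomposition is therefore valid. The largest bag has 3 vertices, so the width is 2.

Yes; width 2.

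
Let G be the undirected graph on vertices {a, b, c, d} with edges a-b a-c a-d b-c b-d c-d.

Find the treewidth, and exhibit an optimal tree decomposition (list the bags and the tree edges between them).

Treewidth 3.
One such decomposition:
Bags: B1 = {a, b, c, d}
Tree: (single bag)

A single bag containing all 4 vertices is trivially a valid decomposition of width 3. For the lower bound, the 4 vertices {a, b, c, d} are pairwise adjacent, and any tree decomposition puts a clique entirely inside one bag — forcing width ≥ 3. Hence tw(G) = 3 exactly.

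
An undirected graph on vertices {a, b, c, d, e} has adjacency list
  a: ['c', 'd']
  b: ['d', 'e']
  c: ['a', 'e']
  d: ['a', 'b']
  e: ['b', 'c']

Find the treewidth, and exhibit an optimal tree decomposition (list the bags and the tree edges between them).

Treewidth 2.
Bags: B1 = {b, d, e}  B2 = {c, d, e}  B3 = {a, c, d}
Tree: B1–B2, B2–B3

Each bag holds 3 vertices, so the decomposition has width 2, which upper-bounds the treewidth. Since d–b–e–c–a–d is a cycle in G, G is not acyclic. Forests are exactly the graphs of treewidth ≤ 1, so tw(G) ≥ 2. The upper and lower bounds meet at 2, so that is the treewidth.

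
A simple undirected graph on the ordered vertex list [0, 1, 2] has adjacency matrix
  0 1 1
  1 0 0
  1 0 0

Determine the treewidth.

A width-1 tree decomposition is:
Bags: B1 = {0, 2}  B2 = {0, 1}
Tree: B1–B2
The largest bag has 2 vertices, giving width 1; this decomposition certifies tw(G) ≤ 1. Since G has at least one edge (e.g. 0–2), it is not an edgeless graph, so tw(G) ≥ 1. Hence tw(G) = 1 exactly.

1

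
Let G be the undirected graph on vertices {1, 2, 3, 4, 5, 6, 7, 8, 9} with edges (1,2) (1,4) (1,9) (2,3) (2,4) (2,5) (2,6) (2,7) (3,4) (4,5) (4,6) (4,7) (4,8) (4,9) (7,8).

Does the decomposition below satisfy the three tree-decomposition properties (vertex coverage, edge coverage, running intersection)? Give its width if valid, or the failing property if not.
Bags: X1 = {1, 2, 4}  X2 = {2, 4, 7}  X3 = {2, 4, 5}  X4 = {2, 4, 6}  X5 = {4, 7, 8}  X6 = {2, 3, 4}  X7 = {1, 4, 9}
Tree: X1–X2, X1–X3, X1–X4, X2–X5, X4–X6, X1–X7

Vertex coverage: the bags together contain {1, 2, 3, 4, 5, 6, 7, 8, 9}, the full vertex set. Edge coverage: each edge of G has both endpoints in at least one bag. Running intersection: for every vertex, the bags containing it form a connected subtree. All three properties hold, so this is a valid tree decomposition of width max|bag| − 1 = 2, and hence tw(G) ≤ 2.

Yes; width 2.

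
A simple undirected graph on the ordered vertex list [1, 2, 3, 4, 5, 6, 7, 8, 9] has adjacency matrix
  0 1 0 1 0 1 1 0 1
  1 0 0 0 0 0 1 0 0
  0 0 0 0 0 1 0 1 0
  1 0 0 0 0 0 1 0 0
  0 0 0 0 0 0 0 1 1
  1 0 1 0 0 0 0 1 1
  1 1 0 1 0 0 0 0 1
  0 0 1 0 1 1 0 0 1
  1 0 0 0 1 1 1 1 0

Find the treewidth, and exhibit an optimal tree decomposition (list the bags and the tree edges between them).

Each bag holds 3 vertices, so the decomposition has width 2, which upper-bounds the treewidth. On the other hand G contains the 3-clique {5, 8, 9}. A clique must lie in a single bag of any decomposition, so no decomposition can have width below 2. Therefore the treewidth is 2.

Treewidth 2.
One optimal decomposition is:
Bags: B1 = {1, 6, 9}  B2 = {6, 8, 9}  B3 = {1, 7, 9}  B4 = {5, 8, 9}  B5 = {3, 6, 8}  B6 = {1, 4, 7}  B7 = {1, 2, 7}
Tree: B1–B2, B1–B3, B2–B4, B2–B5, B3–B6, B6–B7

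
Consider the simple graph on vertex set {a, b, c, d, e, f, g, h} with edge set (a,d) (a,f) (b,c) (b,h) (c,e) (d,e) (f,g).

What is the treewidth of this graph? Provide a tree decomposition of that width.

Treewidth 1.
One such decomposition:
Bags: B1 = {f, g}  B2 = {a, f}  B3 = {a, d}  B4 = {d, e}  B5 = {c, e}  B6 = {b, c}  B7 = {b, h}
Tree: B1–B2, B2–B3, B3–B4, B4–B5, B5–B6, B6–B7

Each bag holds 2 vertices, so the decomposition has width 1, which upper-bounds the treewidth. Since G has at least one edge (e.g. g–f), it is not an edgeless graph, so tw(G) ≥ 1. The upper and lower bounds meet at 1, so that is the treewidth.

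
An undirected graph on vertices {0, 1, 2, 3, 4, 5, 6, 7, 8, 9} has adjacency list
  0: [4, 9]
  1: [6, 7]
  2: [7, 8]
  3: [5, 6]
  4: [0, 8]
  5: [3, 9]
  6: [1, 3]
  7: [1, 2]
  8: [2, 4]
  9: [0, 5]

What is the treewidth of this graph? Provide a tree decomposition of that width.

Treewidth 2.
One optimal decomposition is:
Bags: B1 = {3, 5, 9}  B2 = {3, 6, 9}  B3 = {1, 6, 9}  B4 = {1, 7, 9}  B5 = {2, 7, 9}  B6 = {2, 8, 9}  B7 = {4, 8, 9}  B8 = {0, 4, 9}
Tree: B1–B2, B2–B3, B3–B4, B4–B5, B5–B6, B6–B7, B7–B8

Every bag has size at most 3, so the width is 3 − 1 = 2 and tw(G) ≤ 2. Since 9–5–3–6–1–7–2–8–4–0–9 is a cycle in G, G is not acyclic. Forests are exactly the graphs of treewidth ≤ 1, so tw(G) ≥ 2. Hence tw(G) = 2 exactly.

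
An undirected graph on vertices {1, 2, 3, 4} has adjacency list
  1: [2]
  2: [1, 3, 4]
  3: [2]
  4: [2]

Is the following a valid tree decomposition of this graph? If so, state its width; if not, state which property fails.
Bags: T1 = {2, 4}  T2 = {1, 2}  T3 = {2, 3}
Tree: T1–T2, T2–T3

Every vertex of G appears in some bag (union = {1, 2, 3, 4}); every edge is covered by a bag; and for each vertex v the set of bags containing v is connected in the bag tree. The decomposition is therefore valid. The largest bag has 2 vertices, so the width is 1.

Yes; width 1.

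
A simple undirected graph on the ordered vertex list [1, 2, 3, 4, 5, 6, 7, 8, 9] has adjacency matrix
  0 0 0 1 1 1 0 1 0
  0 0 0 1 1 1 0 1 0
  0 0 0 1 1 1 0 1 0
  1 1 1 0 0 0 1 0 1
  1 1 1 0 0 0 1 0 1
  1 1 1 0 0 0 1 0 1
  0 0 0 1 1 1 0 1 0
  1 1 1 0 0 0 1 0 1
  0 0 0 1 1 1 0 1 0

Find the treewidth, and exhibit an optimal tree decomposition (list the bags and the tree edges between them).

Every bag has size at most 5, so the width is 5 − 1 = 4 and tw(G) ≤ 4. For the lower bound: the 5 vertex sets {3,5}, {7,8}, {4,9}, {6}, {2} are disjoint, each induces a connected subgraph, and every pair is joined by at least one edge of G. Contracting each set to a single vertex therefore yields K_{5} as a minor, and since treewidth is minor-monotone, tw(G) ≥ tw(K_{5}) = 4. Hence tw(G) = 4 exactly.

Treewidth 4.
One such decomposition:
Bags: B1 = {3, 4, 5, 6, 8}  B2 = {4, 5, 6, 7, 8}  B3 = {4, 5, 6, 8, 9}  B4 = {2, 4, 5, 6, 8}  B5 = {1, 4, 5, 6, 8}
Tree: B1–B2, B2–B3, B3–B4, B4–B5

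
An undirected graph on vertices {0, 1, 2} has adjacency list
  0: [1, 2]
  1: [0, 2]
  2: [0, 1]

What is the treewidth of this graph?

A width-2 tree decomposition is:
Bags: B1 = {0, 1, 2}
Tree: (single bag)
With just one bag of size 3, the width is 3 − 1 = 2, so tw(G) ≤ 2. On the other hand G contains the 3-clique {0, 1, 2}. A clique must lie in a single bag of any decomposition, so no decomposition can have width below 2. The upper and lower bounds meet at 2, so that is the treewidth.

2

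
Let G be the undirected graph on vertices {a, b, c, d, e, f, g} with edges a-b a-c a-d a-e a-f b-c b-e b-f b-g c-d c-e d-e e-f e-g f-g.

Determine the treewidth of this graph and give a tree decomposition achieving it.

Each bag holds 4 vertices, so the decomposition has width 3, which upper-bounds the treewidth. Conversely, {a, c, d, e} is a clique of size 4, and the vertices of any clique must share a bag in every tree decomposition; so some bag has ≥ 4 vertices and tw(G) ≥ 3. Therefore the treewidth is 3.

Treewidth 3.
One such decomposition:
Bags: B1 = {a, b, e, f}  B2 = {a, b, c, e}  B3 = {b, e, f, g}  B4 = {a, c, d, e}
Tree: B1–B2, B1–B3, B2–B4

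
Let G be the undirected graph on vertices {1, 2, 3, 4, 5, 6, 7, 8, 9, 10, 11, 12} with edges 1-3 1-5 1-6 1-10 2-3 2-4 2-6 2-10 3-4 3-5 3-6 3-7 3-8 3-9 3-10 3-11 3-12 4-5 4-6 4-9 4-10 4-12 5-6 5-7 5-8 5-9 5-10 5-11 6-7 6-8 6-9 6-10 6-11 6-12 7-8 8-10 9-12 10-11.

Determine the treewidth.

A width-4 tree decomposition is:
Bags: B1 = {2, 3, 4, 6, 10}  B2 = {3, 4, 5, 6, 10}  B3 = {3, 5, 6, 10, 11}  B4 = {3, 5, 6, 8, 10}  B5 = {1, 3, 5, 6, 10}  B6 = {3, 4, 5, 6, 9}  B7 = {3, 5, 6, 7, 8}  B8 = {3, 4, 6, 9, 12}
Tree: B1–B2, B2–B3, B3–B4, B2–B5, B2–B6, B4–B7, B6–B8
Every bag has size at most 5, so the width is 5 − 1 = 4 and tw(G) ≤ 4. On the other hand G contains the 5-clique {2, 3, 4, 6, 10}. A clique must lie in a single bag of any decomposition, so no decomposition can have width below 4. The upper and lower bounds meet at 4, so that is the treewidth.

4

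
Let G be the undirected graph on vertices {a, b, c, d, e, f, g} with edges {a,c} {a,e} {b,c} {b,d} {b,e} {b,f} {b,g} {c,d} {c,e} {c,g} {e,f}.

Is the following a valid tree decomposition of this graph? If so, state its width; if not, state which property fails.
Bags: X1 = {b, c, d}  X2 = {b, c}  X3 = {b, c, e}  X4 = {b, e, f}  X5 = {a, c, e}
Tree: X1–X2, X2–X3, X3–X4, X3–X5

A tree decomposition must satisfy three properties: every vertex lies in some bag; for every edge, both endpoints lie together in some bag; and for every vertex, the bags containing it form a connected subtree. Here vertex g appears in no bag, so the decomposition is invalid.

No — vertex g appears in no bag.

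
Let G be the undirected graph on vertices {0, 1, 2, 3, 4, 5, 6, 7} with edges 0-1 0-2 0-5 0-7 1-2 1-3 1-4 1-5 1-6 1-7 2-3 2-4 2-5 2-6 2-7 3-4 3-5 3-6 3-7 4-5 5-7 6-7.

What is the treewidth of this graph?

A width-4 tree decomposition is:
Bags: B1 = {1, 2, 3, 5, 7}  B2 = {1, 2, 3, 6, 7}  B3 = {1, 2, 3, 4, 5}  B4 = {0, 1, 2, 5, 7}
Tree: B1–B2, B1–B3, B1–B4
The largest bag has 5 vertices, giving width 4; this decomposition certifies tw(G) ≤ 4. Conversely, {0, 1, 2, 5, 7} is a clique of size 5, and the vertices of any clique must share a bag in every tree decomposition; so some bag has ≥ 5 vertices and tw(G) ≥ 4. Therefore the treewidth is 4.

4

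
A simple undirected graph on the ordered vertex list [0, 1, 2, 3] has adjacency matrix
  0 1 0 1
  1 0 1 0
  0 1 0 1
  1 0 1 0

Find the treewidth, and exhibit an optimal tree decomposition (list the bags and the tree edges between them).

Each bag holds 3 vertices, so the decomposition has width 2, which upper-bounds the treewidth. Since 3–0–1–2–3 is a cycle in G, G is not acyclic. Forests are exactly the graphs of treewidth ≤ 1, so tw(G) ≥ 2. Hence tw(G) = 2 exactly.

Treewidth 2.
One such decomposition:
Bags: B1 = {0, 1, 3}  B2 = {1, 2, 3}
Tree: B1–B2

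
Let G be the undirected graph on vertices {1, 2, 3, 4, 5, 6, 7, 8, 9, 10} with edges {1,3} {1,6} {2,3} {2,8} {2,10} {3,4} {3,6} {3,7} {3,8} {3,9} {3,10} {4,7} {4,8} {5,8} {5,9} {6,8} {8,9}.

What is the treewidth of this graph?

2

A width-2 tree decomposition is:
Bags: B1 = {2, 3, 8}  B2 = {3, 8, 9}  B3 = {3, 6, 8}  B4 = {2, 3, 10}  B5 = {5, 8, 9}  B6 = {1, 3, 6}  B7 = {3, 4, 8}  B8 = {3, 4, 7}
Tree: B1–B2, B2–B3, B1–B4, B2–B5, B3–B6, B3–B7, B7–B8
Every bag has size at most 3, so the width is 3 − 1 = 2 and tw(G) ≤ 2. Conversely, {3, 8, 9} is a clique of size 3, and the vertices of any clique must share a bag in every tree decomposition; so some bag has ≥ 3 vertices and tw(G) ≥ 2. Therefore the treewidth is 2.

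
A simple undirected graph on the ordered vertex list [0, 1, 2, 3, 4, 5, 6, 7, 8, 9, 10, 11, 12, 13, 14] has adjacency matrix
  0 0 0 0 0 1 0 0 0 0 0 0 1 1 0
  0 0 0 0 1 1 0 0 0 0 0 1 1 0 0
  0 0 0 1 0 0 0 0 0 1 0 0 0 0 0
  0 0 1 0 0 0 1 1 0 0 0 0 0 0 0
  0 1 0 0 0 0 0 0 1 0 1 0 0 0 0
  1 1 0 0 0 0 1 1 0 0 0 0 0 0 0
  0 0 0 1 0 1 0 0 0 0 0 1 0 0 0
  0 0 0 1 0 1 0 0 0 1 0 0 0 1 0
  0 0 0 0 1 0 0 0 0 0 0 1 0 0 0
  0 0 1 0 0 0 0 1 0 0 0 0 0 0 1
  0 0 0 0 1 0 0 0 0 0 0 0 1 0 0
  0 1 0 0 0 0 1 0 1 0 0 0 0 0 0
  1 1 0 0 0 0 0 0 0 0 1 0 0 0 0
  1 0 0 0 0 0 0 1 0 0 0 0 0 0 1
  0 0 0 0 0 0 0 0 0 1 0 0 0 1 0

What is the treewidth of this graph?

A width-3 tree decomposition is:
Bags: B1 = {2, 3, 9, 14}  B2 = {3, 7, 9, 14}  B3 = {3, 7, 13, 14}  B4 = {3, 6, 7, 13}  B5 = {5, 6, 7, 13}  B6 = {0, 5, 6, 13}  B7 = {0, 5, 6, 11}  B8 = {0, 1, 5, 11}  B9 = {0, 1, 11, 12}  B10 = {1, 8, 11, 12}  B11 = {1, 4, 8, 12}  B12 = {4, 8, 10, 12}
Tree: B1–B2, B2–B3, B3–B4, B4–B5, B5–B6, B6–B7, B7–B8, B8–B9, B9–B10, B10–B11, B11–B12
The largest bag has 4 vertices, giving width 3; this decomposition certifies tw(G) ≤ 3. For the lower bound: the 4 vertex sets {2,9,14}, {3}, {7}, {0,5,6,13} are disjoint, each induces a connected subgraph, and every pair is joined by at least one edge of G. Contracting each set to a single vertex therefore yields K_{4} as a minor, and since treewidth is minor-monotone, tw(G) ≥ tw(K_{4}) = 3. Therefore the treewidth is 3.

3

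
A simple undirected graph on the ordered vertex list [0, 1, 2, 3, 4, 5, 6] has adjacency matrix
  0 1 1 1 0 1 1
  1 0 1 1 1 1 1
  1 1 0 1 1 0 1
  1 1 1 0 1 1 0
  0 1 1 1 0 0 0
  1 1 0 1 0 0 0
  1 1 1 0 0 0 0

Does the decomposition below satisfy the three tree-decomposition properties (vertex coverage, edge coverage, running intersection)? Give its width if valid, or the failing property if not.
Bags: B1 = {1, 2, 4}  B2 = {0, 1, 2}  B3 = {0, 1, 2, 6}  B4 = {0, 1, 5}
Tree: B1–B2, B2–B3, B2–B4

A tree decomposition must satisfy three properties: every vertex lies in some bag; for every edge, both endpoints lie together in some bag; and for every vertex, the bags containing it form a connected subtree. Here vertex 3 appears in no bag, so the decomposition is invalid.

No — vertex 3 appears in no bag.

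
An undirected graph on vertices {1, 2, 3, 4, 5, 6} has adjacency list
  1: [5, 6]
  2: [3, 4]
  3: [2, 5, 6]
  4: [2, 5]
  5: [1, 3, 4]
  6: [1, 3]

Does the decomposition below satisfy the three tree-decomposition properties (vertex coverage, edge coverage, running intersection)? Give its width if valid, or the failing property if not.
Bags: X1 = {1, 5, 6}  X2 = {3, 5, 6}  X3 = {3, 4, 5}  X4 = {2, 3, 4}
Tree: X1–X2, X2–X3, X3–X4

Yes; width 2.

Checking the three conditions: (i) the bags cover all of {1, 2, 3, 4, 5, 6}; (ii) for each edge, some bag contains both endpoints; (iii) the bags containing any fixed vertex form a subtree. All hold, so the decomposition is valid with width 3 − 1 = 2.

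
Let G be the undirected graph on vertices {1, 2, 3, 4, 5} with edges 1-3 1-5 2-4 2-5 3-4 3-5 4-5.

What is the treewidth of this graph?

A width-2 tree decomposition is:
Bags: B1 = {3, 4, 5}  B2 = {1, 3, 5}  B3 = {2, 4, 5}
Tree: B1–B2, B1–B3
The largest bag has 3 vertices, giving width 2; this decomposition certifies tw(G) ≤ 2. Conversely, {2, 4, 5} is a clique of size 3, and the vertices of any clique must share a bag in every tree decomposition; so some bag has ≥ 3 vertices and tw(G) ≥ 2. Combining the bounds, tw(G) = 2.

2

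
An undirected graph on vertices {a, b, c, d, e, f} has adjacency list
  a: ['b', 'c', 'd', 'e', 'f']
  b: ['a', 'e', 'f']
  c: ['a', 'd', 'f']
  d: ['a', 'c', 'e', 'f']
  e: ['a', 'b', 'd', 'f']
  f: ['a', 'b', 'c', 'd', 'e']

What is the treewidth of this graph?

A width-3 tree decomposition is:
Bags: B1 = {a, d, e, f}  B2 = {a, b, e, f}  B3 = {a, c, d, f}
Tree: B1–B2, B1–B3
Every bag has size at most 4, so the width is 4 − 1 = 3 and tw(G) ≤ 3. Conversely, {a, d, e, f} is a clique of size 4, and the vertices of any clique must share a bag in every tree decomposition; so some bag has ≥ 4 vertices and tw(G) ≥ 3. The upper and lower bounds meet at 3, so that is the treewidth.

3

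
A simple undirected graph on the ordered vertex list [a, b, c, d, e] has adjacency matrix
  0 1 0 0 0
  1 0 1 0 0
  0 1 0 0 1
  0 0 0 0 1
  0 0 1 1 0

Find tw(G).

A width-1 tree decomposition is:
Bags: B1 = {a, b}  B2 = {b, c}  B3 = {c, e}  B4 = {d, e}
Tree: B1–B2, B2–B3, B3–B4
Every bag has size at most 2, so the width is 2 − 1 = 1 and tw(G) ≤ 1. Any graph with an edge has treewidth ≥ 1, and G has the edge a–b. Therefore the treewidth is 1.

1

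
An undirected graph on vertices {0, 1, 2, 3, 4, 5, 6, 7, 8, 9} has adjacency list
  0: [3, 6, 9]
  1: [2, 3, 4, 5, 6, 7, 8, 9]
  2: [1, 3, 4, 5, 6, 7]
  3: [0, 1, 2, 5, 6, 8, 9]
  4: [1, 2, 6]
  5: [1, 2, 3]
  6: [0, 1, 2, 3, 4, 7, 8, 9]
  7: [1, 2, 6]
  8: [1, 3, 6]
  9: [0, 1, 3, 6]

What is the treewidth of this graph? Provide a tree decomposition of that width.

Treewidth 3.
One such decomposition:
Bags: B1 = {1, 3, 6, 8}  B2 = {1, 2, 3, 6}  B3 = {1, 3, 6, 9}  B4 = {1, 2, 4, 6}  B5 = {1, 2, 3, 5}  B6 = {0, 3, 6, 9}  B7 = {1, 2, 6, 7}
Tree: B1–B2, B2–B3, B2–B4, B2–B5, B3–B6, B2–B7

Every bag has size at most 4, so the width is 4 − 1 = 3 and tw(G) ≤ 3. For the lower bound, the 4 vertices {0, 3, 6, 9} are pairwise adjacent, and any tree decomposition puts a clique entirely inside one bag — forcing width ≥ 3. Therefore the treewidth is 3.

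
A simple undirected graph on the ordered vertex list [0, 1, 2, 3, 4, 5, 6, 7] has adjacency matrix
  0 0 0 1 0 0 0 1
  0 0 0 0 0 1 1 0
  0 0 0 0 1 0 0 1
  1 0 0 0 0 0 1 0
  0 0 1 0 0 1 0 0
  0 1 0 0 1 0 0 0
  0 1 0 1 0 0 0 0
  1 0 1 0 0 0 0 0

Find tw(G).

A width-2 tree decomposition is:
Bags: B1 = {0, 3, 7}  B2 = {2, 3, 7}  B3 = {2, 3, 4}  B4 = {3, 4, 5}  B5 = {1, 3, 5}  B6 = {1, 3, 6}
Tree: B1–B2, B2–B3, B3–B4, B4–B5, B5–B6
The largest bag has 3 vertices, giving width 2; this decomposition certifies tw(G) ≤ 2. For the lower bound, G contains the cycle 3–0–7–2–4–5–1–6–3, so G is not a forest; only forests have treewidth ≤ 1, hence tw(G) ≥ 2. The upper and lower bounds meet at 2, so that is the treewidth.

2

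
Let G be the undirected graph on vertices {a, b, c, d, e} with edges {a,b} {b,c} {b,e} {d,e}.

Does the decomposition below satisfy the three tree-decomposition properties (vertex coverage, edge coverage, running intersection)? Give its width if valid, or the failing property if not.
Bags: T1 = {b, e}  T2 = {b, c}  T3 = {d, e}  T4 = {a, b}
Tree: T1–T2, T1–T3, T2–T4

Yes; width 1.

Vertex coverage: the bags together contain {a, b, c, d, e}, the full vertex set. Edge coverage: each edge of G has both endpoints in at least one bag. Running intersection: for every vertex, the bags containing it form a connected subtree. All three properties hold, so this is a valid tree decomposition of width max|bag| − 1 = 1, and hence tw(G) ≤ 1.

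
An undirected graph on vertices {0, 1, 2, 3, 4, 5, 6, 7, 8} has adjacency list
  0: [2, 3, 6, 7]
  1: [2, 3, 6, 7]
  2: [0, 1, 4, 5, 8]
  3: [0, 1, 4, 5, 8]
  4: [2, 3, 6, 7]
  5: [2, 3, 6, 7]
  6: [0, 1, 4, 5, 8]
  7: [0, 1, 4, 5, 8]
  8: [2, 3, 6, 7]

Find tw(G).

4

A width-4 tree decomposition is:
Bags: B1 = {2, 3, 5, 6, 7}  B2 = {0, 2, 3, 6, 7}  B3 = {2, 3, 4, 6, 7}  B4 = {2, 3, 6, 7, 8}  B5 = {1, 2, 3, 6, 7}
Tree: B1–B2, B2–B3, B3–B4, B4–B5
Every bag has size at most 5, so the width is 5 − 1 = 4 and tw(G) ≤ 4. For the lower bound: the 5 vertex sets {5,7}, {0,2}, {4,6}, {3}, {8} are disjoint, each induces a connected subgraph, and every pair is joined by at least one edge of G. Contracting each set to a single vertex therefore yields K_{5} as a minor, and since treewidth is minor-monotone, tw(G) ≥ tw(K_{5}) = 4. The upper and lower bounds meet at 4, so that is the treewidth.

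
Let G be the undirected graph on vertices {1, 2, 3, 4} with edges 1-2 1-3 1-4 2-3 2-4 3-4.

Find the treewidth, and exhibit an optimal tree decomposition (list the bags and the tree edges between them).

Treewidth 3.
One optimal decomposition is:
Bags: B1 = {1, 2, 3, 4}
Tree: (single bag)

With just one bag of size 4, the width is 4 − 1 = 3, so tw(G) ≤ 3. For the lower bound, the 4 vertices {1, 2, 3, 4} are pairwise adjacent, and any tree decomposition puts a clique entirely inside one bag — forcing width ≥ 3. Combining the bounds, tw(G) = 3.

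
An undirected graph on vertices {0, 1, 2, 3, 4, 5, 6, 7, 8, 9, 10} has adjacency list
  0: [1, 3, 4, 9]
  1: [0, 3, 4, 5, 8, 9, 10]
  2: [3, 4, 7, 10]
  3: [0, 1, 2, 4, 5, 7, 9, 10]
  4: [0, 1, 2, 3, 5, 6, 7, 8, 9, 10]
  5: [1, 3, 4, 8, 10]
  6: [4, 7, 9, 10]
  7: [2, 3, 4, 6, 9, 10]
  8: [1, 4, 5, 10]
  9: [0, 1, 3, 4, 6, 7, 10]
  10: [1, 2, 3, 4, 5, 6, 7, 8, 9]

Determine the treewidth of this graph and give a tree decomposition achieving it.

Treewidth 4.
One such decomposition:
Bags: B1 = {1, 3, 4, 5, 10}  B2 = {1, 3, 4, 9, 10}  B3 = {3, 4, 7, 9, 10}  B4 = {1, 4, 5, 8, 10}  B5 = {0, 1, 3, 4, 9}  B6 = {4, 6, 7, 9, 10}  B7 = {2, 3, 4, 7, 10}
Tree: B1–B2, B2–B3, B1–B4, B2–B5, B3–B6, B3–B7

The largest bag has 5 vertices, giving width 4; this decomposition certifies tw(G) ≤ 4. Conversely, {0, 1, 3, 4, 9} is a clique of size 5, and the vertices of any clique must share a bag in every tree decomposition; so some bag has ≥ 5 vertices and tw(G) ≥ 4. Therefore the treewidth is 4.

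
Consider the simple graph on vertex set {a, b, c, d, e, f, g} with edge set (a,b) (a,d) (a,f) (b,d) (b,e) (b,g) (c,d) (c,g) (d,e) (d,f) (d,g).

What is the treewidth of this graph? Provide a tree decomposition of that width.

The largest bag has 3 vertices, giving width 2; this decomposition certifies tw(G) ≤ 2. On the other hand G contains the 3-clique {c, d, g}. A clique must lie in a single bag of any decomposition, so no decomposition can have width below 2. Combining the bounds, tw(G) = 2.

Treewidth 2.
One optimal decomposition is:
Bags: B1 = {b, d, g}  B2 = {a, b, d}  B3 = {b, d, e}  B4 = {a, d, f}  B5 = {c, d, g}
Tree: B1–B2, B1–B3, B2–B4, B1–B5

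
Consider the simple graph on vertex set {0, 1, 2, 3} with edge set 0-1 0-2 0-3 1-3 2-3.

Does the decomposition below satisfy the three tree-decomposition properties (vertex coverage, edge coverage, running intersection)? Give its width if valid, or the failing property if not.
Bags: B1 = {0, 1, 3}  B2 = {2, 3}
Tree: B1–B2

No — edge (0,2) lies in no bag.

A tree decomposition must satisfy three properties: every vertex lies in some bag; for every edge, both endpoints lie together in some bag; and for every vertex, the bags containing it form a connected subtree. Here edge (0,2) lies in no bag, so the decomposition is invalid.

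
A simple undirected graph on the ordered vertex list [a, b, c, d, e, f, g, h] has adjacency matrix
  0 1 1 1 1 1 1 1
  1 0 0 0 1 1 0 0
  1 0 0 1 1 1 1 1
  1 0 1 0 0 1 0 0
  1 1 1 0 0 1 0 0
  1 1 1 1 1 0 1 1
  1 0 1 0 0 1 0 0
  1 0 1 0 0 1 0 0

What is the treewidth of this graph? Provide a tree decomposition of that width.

Treewidth 3.
One such decomposition:
Bags: B1 = {a, c, e, f}  B2 = {a, c, d, f}  B3 = {a, c, f, g}  B4 = {a, c, f, h}  B5 = {a, b, e, f}
Tree: B1–B2, B1–B3, B1–B4, B1–B5

Every bag has size at most 4, so the width is 4 − 1 = 3 and tw(G) ≤ 3. For the lower bound, the 4 vertices {a, c, d, f} are pairwise adjacent, and any tree decomposition puts a clique entirely inside one bag — forcing width ≥ 3. Combining the bounds, tw(G) = 3.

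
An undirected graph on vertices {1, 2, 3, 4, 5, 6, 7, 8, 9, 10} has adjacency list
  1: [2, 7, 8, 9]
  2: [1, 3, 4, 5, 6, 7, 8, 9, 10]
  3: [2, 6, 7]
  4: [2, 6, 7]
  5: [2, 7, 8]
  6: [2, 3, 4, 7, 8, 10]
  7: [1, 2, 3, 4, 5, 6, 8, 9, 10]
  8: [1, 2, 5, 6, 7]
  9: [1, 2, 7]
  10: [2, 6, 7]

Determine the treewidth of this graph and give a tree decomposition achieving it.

Each bag holds 4 vertices, so the decomposition has width 3, which upper-bounds the treewidth. On the other hand G contains the 4-clique {1, 2, 7, 8}. A clique must lie in a single bag of any decomposition, so no decomposition can have width below 3. Hence tw(G) = 3 exactly.

Treewidth 3.
One such decomposition:
Bags: B1 = {2, 6, 7, 10}  B2 = {2, 6, 7, 8}  B3 = {2, 5, 7, 8}  B4 = {1, 2, 7, 8}  B5 = {2, 4, 6, 7}  B6 = {2, 3, 6, 7}  B7 = {1, 2, 7, 9}
Tree: B1–B2, B2–B3, B3–B4, B1–B5, B1–B6, B4–B7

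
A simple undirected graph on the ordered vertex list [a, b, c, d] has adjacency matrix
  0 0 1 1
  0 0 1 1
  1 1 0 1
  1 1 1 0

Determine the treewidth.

A width-2 tree decomposition is:
Bags: B1 = {a, c, d}  B2 = {b, c, d}
Tree: B1–B2
Each bag holds 3 vertices, so the decomposition has width 2, which upper-bounds the treewidth. On the other hand G contains the 3-clique {a, c, d}. A clique must lie in a single bag of any decomposition, so no decomposition can have width below 2. Therefore the treewidth is 2.

2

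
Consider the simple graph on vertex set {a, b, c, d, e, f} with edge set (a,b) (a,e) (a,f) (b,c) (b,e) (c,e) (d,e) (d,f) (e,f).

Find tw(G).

A width-2 tree decomposition is:
Bags: B1 = {a, b, e}  B2 = {b, c, e}  B3 = {a, e, f}  B4 = {d, e, f}
Tree: B1–B2, B1–B3, B3–B4
Each bag holds 3 vertices, so the decomposition has width 2, which upper-bounds the treewidth. Conversely, {b, c, e} is a clique of size 3, and the vertices of any clique must share a bag in every tree decomposition; so some bag has ≥ 3 vertices and tw(G) ≥ 2. Combining the bounds, tw(G) = 2.

2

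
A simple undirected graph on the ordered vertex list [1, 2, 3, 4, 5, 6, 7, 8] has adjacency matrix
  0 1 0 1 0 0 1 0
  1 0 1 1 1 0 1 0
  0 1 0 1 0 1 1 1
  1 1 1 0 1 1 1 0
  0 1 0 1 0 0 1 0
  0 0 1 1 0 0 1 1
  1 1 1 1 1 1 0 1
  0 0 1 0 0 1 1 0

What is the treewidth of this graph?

3

A width-3 tree decomposition is:
Bags: B1 = {2, 3, 4, 7}  B2 = {1, 2, 4, 7}  B3 = {2, 4, 5, 7}  B4 = {3, 4, 6, 7}  B5 = {3, 6, 7, 8}
Tree: B1–B2, B2–B3, B1–B4, B4–B5
The largest bag has 4 vertices, giving width 3; this decomposition certifies tw(G) ≤ 3. Conversely, {3, 6, 7, 8} is a clique of size 4, and the vertices of any clique must share a bag in every tree decomposition; so some bag has ≥ 4 vertices and tw(G) ≥ 3. Combining the bounds, tw(G) = 3.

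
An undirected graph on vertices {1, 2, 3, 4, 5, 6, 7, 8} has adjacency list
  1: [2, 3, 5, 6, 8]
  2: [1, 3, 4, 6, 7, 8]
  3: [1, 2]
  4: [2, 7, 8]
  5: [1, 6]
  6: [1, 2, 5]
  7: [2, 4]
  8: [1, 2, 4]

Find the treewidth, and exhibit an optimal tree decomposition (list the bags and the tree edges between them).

Each bag holds 3 vertices, so the decomposition has width 2, which upper-bounds the treewidth. For the lower bound, the 3 vertices {1, 2, 8} are pairwise adjacent, and any tree decomposition puts a clique entirely inside one bag — forcing width ≥ 2. The upper and lower bounds meet at 2, so that is the treewidth.

Treewidth 2.
Bags: B1 = {1, 2, 8}  B2 = {2, 4, 8}  B3 = {1, 2, 6}  B4 = {1, 5, 6}  B5 = {1, 2, 3}  B6 = {2, 4, 7}
Tree: B1–B2, B1–B3, B3–B4, B1–B5, B2–B6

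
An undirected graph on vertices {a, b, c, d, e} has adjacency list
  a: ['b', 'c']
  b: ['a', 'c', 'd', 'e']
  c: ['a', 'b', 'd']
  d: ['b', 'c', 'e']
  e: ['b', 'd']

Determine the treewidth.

A width-2 tree decomposition is:
Bags: B1 = {b, d, e}  B2 = {b, c, d}  B3 = {a, b, c}
Tree: B1–B2, B2–B3
The largest bag has 3 vertices, giving width 2; this decomposition certifies tw(G) ≤ 2. Conversely, {b, d, e} is a clique of size 3, and the vertices of any clique must share a bag in every tree decomposition; so some bag has ≥ 3 vertices and tw(G) ≥ 2. Hence tw(G) = 2 exactly.

2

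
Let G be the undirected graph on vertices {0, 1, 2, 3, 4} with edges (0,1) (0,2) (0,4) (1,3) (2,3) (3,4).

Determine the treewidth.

A width-2 tree decomposition is:
Bags: B1 = {0, 3, 4}  B2 = {0, 1, 3}  B3 = {0, 2, 3}
Tree: B1–B2, B2–B3
Each bag holds 3 vertices, so the decomposition has width 2, which upper-bounds the treewidth. For the lower bound, G contains the cycle 3–4–0–1–3, so G is not a forest; only forests have treewidth ≤ 1, hence tw(G) ≥ 2. Hence tw(G) = 2 exactly.

2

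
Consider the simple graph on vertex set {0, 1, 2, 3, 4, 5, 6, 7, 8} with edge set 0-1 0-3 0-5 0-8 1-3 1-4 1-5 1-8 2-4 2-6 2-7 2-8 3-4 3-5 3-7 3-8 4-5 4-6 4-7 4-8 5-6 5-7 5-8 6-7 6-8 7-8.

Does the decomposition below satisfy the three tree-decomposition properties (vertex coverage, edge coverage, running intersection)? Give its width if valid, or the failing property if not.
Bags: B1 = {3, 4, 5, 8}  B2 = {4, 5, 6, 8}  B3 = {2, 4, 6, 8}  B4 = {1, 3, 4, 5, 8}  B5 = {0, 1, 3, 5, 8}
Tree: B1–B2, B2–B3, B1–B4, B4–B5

A tree decomposition must satisfy three properties: every vertex lies in some bag; for every edge, both endpoints lie together in some bag; and for every vertex, the bags containing it form a connected subtree. Here vertex 7 appears in no bag, so the decomposition is invalid.

No — vertex 7 appears in no bag.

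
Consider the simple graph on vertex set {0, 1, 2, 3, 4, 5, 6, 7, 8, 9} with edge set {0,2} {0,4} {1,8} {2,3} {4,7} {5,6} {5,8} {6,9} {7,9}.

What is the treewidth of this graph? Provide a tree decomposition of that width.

The largest bag has 2 vertices, giving width 1; this decomposition certifies tw(G) ≤ 1. Any graph with an edge has treewidth ≥ 1, and G has the edge 1–8. The upper and lower bounds meet at 1, so that is the treewidth.

Treewidth 1.
One optimal decomposition is:
Bags: B1 = {1, 8}  B2 = {5, 8}  B3 = {5, 6}  B4 = {6, 9}  B5 = {7, 9}  B6 = {4, 7}  B7 = {0, 4}  B8 = {0, 2}  B9 = {2, 3}
Tree: B1–B2, B2–B3, B3–B4, B4–B5, B5–B6, B6–B7, B7–B8, B8–B9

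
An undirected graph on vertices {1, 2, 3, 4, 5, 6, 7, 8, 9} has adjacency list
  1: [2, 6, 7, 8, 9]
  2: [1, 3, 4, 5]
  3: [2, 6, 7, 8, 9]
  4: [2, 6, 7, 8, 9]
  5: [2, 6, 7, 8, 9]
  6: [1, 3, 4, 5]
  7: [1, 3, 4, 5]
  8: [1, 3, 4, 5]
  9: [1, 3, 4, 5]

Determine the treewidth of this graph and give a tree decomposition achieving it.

Treewidth 4.
One optimal decomposition is:
Bags: B1 = {1, 3, 4, 5, 6}  B2 = {1, 2, 3, 4, 5}  B3 = {1, 3, 4, 5, 7}  B4 = {1, 3, 4, 5, 8}  B5 = {1, 3, 4, 5, 9}
Tree: B1–B2, B2–B3, B3–B4, B4–B5

The largest bag has 5 vertices, giving width 4; this decomposition certifies tw(G) ≤ 4. For the lower bound: the 5 vertex sets {4,6}, {1,2}, {3,7}, {5}, {8} are disjoint, each induces a connected subgraph, and every pair is joined by at least one edge of G. Contracting each set to a single vertex therefore yields K_{5} as a minor, and since treewidth is minor-monotone, tw(G) ≥ tw(K_{5}) = 4. Therefore the treewidth is 4.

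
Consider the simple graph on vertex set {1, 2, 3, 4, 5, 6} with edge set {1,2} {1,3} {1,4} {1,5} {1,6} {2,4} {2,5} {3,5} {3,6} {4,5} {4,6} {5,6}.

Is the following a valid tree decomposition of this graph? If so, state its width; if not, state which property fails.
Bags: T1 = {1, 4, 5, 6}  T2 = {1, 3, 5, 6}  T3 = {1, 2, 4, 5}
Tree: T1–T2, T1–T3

Yes; width 3.

Vertex coverage: the bags together contain {1, 2, 3, 4, 5, 6}, the full vertex set. Edge coverage: each edge of G has both endpoints in at least one bag. Running intersection: for every vertex, the bags containing it form a connected subtree. All three properties hold, so this is a valid tree decomposition of width max|bag| − 1 = 3, and hence tw(G) ≤ 3.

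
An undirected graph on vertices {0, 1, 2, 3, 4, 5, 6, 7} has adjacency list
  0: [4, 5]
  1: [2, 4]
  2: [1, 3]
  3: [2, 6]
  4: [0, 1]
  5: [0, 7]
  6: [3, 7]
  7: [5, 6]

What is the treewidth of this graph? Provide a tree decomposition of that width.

Every bag has size at most 3, so the width is 3 − 1 = 2 and tw(G) ≤ 2. The edges 4–0–5–7–6–3–2–1–4 form a cycle, so G is not a tree and its treewidth is at least 2. The upper and lower bounds meet at 2, so that is the treewidth.

Treewidth 2.
One such decomposition:
Bags: B1 = {0, 4, 5}  B2 = {4, 5, 7}  B3 = {4, 6, 7}  B4 = {3, 4, 6}  B5 = {2, 3, 4}  B6 = {1, 2, 4}
Tree: B1–B2, B2–B3, B3–B4, B4–B5, B5–B6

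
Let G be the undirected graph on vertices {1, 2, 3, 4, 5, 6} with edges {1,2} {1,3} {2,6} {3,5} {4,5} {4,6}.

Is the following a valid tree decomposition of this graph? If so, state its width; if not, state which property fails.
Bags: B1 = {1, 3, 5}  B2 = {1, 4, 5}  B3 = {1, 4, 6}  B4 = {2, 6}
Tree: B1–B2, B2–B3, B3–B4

No — edge (1,2) lies in no bag.

A tree decomposition must satisfy three properties: every vertex lies in some bag; for every edge, both endpoints lie together in some bag; and for every vertex, the bags containing it form a connected subtree. Here edge (1,2) lies in no bag, so the decomposition is invalid.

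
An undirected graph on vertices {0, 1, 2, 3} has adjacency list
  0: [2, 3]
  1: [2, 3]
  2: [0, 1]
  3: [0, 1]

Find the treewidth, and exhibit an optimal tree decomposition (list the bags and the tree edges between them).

Each bag holds 3 vertices, so the decomposition has width 2, which upper-bounds the treewidth. The edges 0–2–1–3–0 form a cycle, so G is not a tree and its treewidth is at least 2. Combining the bounds, tw(G) = 2.

Treewidth 2.
One optimal decomposition is:
Bags: B1 = {0, 1, 2}  B2 = {0, 1, 3}
Tree: B1–B2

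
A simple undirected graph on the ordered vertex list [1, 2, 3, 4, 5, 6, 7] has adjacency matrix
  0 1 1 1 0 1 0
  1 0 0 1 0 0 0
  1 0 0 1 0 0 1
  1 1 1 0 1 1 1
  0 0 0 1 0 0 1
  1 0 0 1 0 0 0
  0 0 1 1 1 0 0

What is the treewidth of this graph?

A width-2 tree decomposition is:
Bags: B1 = {1, 3, 4}  B2 = {3, 4, 7}  B3 = {1, 4, 6}  B4 = {4, 5, 7}  B5 = {1, 2, 4}
Tree: B1–B2, B1–B3, B2–B4, B3–B5
Every bag has size at most 3, so the width is 3 − 1 = 2 and tw(G) ≤ 2. For the lower bound, the 3 vertices {1, 2, 4} are pairwise adjacent, and any tree decomposition puts a clique entirely inside one bag — forcing width ≥ 2. Therefore the treewidth is 2.

2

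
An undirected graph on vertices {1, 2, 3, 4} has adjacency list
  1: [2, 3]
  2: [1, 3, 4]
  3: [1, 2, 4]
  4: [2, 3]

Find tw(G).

A width-2 tree decomposition is:
Bags: B1 = {2, 3, 4}  B2 = {1, 2, 3}
Tree: B1–B2
Each bag holds 3 vertices, so the decomposition has width 2, which upper-bounds the treewidth. For the lower bound, the 3 vertices {1, 2, 3} are pairwise adjacent, and any tree decomposition puts a clique entirely inside one bag — forcing width ≥ 2. Combining the bounds, tw(G) = 2.

2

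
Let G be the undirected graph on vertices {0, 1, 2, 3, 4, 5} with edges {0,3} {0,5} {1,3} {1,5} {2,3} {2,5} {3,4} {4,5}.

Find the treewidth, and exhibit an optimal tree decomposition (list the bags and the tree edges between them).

Every bag has size at most 3, so the width is 3 − 1 = 2 and tw(G) ≤ 2. For the lower bound, G contains the cycle 3–1–5–2–3, so G is not a forest; only forests have treewidth ≤ 1, hence tw(G) ≥ 2. Hence tw(G) = 2 exactly.

Treewidth 2.
One optimal decomposition is:
Bags: B1 = {1, 3, 5}  B2 = {2, 3, 5}  B3 = {3, 4, 5}  B4 = {0, 3, 5}
Tree: B1–B2, B2–B3, B3–B4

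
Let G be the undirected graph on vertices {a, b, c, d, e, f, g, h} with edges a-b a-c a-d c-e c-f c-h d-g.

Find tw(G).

1

A width-1 tree decomposition is:
Bags: B1 = {a, c}  B2 = {a, d}  B3 = {a, b}  B4 = {d, g}  B5 = {c, f}  B6 = {c, h}  B7 = {c, e}
Tree: B1–B2, B2–B3, B2–B4, B1–B5, B1–B6, B5–B7
The largest bag has 2 vertices, giving width 1; this decomposition certifies tw(G) ≤ 1. Any graph with an edge has treewidth ≥ 1, and G has the edge c–a. Combining the bounds, tw(G) = 1.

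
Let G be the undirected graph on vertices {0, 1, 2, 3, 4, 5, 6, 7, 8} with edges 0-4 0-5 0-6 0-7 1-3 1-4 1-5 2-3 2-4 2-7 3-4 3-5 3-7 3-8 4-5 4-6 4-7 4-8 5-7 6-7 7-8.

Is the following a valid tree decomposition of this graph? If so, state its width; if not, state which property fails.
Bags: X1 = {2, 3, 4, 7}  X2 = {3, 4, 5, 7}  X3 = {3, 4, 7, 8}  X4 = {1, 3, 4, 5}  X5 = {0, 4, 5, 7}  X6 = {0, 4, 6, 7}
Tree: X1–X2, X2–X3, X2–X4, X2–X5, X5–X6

Checking the three conditions: (i) the bags cover all of {0, 1, 2, 3, 4, 5, 6, 7, 8}; (ii) for each edge, some bag contains both endpoints; (iii) the bags containing any fixed vertex form a subtree. All hold, so the decomposition is valid with width 4 − 1 = 3.

Yes; width 3.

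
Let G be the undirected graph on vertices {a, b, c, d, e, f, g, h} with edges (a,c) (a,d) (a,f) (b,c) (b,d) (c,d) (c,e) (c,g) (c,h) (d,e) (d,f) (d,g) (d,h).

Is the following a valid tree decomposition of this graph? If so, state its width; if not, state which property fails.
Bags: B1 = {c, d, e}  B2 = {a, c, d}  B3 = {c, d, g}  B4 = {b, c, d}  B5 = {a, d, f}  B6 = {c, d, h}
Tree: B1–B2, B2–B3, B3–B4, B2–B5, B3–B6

Yes; width 2.

Checking the three conditions: (i) the bags cover all of {a, b, c, d, e, f, g, h}; (ii) for each edge, some bag contains both endpoints; (iii) the bags containing any fixed vertex form a subtree. All hold, so the decomposition is valid with width 3 − 1 = 2.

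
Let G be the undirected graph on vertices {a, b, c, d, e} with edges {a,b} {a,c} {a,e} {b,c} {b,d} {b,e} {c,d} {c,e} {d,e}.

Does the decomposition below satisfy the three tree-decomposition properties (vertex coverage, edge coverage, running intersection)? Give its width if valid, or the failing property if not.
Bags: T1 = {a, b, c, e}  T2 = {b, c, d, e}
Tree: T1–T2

Every vertex of G appears in some bag (union = {a, b, c, d, e}); every edge is covered by a bag; and for each vertex v the set of bags containing v is connected in the bag tree. The decomposition is therefore valid. The largest bag has 4 vertices, so the width is 3.

Yes; width 3.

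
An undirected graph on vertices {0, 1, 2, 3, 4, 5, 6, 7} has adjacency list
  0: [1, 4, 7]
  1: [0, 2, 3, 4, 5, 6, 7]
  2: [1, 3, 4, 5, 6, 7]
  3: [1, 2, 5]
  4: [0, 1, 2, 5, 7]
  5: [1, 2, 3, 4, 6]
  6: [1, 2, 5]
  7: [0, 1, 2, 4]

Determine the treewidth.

3

A width-3 tree decomposition is:
Bags: B1 = {1, 2, 3, 5}  B2 = {1, 2, 4, 5}  B3 = {1, 2, 4, 7}  B4 = {1, 2, 5, 6}  B5 = {0, 1, 4, 7}
Tree: B1–B2, B2–B3, B1–B4, B3–B5
Every bag has size at most 4, so the width is 4 − 1 = 3 and tw(G) ≤ 3. Conversely, {0, 1, 4, 7} is a clique of size 4, and the vertices of any clique must share a bag in every tree decomposition; so some bag has ≥ 4 vertices and tw(G) ≥ 3. Combining the bounds, tw(G) = 3.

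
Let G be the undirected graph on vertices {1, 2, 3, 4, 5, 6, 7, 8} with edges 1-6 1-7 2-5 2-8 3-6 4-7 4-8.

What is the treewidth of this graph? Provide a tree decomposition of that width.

Each bag holds 2 vertices, so the decomposition has width 1, which upper-bounds the treewidth. Any graph with an edge has treewidth ≥ 1, and G has the edge 3–6. Therefore the treewidth is 1.

Treewidth 1.
One such decomposition:
Bags: B1 = {3, 6}  B2 = {1, 6}  B3 = {1, 7}  B4 = {4, 7}  B5 = {4, 8}  B6 = {2, 8}  B7 = {2, 5}
Tree: B1–B2, B2–B3, B3–B4, B4–B5, B5–B6, B6–B7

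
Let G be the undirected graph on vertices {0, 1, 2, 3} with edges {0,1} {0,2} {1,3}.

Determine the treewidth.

A width-1 tree decomposition is:
Bags: B1 = {0, 1}  B2 = {0, 2}  B3 = {1, 3}
Tree: B1–B2, B1–B3
Each bag holds 2 vertices, so the decomposition has width 1, which upper-bounds the treewidth. Since G has at least one edge (e.g. 1–0), it is not an edgeless graph, so tw(G) ≥ 1. The upper and lower bounds meet at 1, so that is the treewidth.

1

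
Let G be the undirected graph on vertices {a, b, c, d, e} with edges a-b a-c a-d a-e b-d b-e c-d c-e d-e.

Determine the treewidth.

A width-3 tree decomposition is:
Bags: B1 = {a, c, d, e}  B2 = {a, b, d, e}
Tree: B1–B2
The largest bag has 4 vertices, giving width 3; this decomposition certifies tw(G) ≤ 3. On the other hand G contains the 4-clique {a, c, d, e}. A clique must lie in a single bag of any decomposition, so no decomposition can have width below 3. Combining the bounds, tw(G) = 3.

3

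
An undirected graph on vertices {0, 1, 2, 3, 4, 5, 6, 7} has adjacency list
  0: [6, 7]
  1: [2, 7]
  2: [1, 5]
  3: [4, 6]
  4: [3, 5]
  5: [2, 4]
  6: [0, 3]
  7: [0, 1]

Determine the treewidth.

2

A width-2 tree decomposition is:
Bags: B1 = {1, 2, 5}  B2 = {1, 4, 5}  B3 = {1, 3, 4}  B4 = {1, 3, 6}  B5 = {0, 1, 6}  B6 = {0, 1, 7}
Tree: B1–B2, B2–B3, B3–B4, B4–B5, B5–B6
The largest bag has 3 vertices, giving width 2; this decomposition certifies tw(G) ≤ 2. Since 1–2–5–4–3–6–0–7–1 is a cycle in G, G is not acyclic. Forests are exactly the graphs of treewidth ≤ 1, so tw(G) ≥ 2. Hence tw(G) = 2 exactly.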